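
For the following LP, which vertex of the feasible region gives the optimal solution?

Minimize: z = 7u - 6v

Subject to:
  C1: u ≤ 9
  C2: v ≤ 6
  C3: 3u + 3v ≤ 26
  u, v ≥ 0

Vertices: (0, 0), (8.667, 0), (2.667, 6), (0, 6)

Evaluate the objective at each vertex of the feasible region:
  z(0, 0) = 0
  z(8.667, 0) = 60.67
  z(2.667, 6) = -17.33
  z(0, 6) = -36  ←
The minimum is at u = 0, v = 6.

(0, 6)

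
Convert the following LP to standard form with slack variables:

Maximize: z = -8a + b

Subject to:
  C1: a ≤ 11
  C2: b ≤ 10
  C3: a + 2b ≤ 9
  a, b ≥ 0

max z = -8a + b

s.t.
  a + s1 = 11
  b + s2 = 10
  a + 2b + s3 = 9
  a, b, s1, s2, s3 ≥ 0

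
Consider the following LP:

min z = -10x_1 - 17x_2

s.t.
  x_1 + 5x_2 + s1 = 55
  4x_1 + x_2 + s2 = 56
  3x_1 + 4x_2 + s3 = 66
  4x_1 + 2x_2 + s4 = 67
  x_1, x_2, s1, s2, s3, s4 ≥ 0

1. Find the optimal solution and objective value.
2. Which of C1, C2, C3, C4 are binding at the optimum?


1. x_1 = 10, x_2 = 9, z = -253
2. C1, C3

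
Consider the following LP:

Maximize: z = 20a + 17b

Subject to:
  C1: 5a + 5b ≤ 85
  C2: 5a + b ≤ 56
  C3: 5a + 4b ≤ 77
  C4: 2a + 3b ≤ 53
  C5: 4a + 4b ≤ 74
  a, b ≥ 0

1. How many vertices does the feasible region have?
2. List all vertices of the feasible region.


1. 5
2. (0, 0), (11.2, 0), (9.8, 7), (9, 8), (0, 17)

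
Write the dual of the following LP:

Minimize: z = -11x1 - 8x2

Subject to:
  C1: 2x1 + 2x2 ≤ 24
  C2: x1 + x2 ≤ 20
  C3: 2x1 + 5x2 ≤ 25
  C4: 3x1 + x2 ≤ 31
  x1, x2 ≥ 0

Primal min cᵀx s.t. Ax ≤ b, x ≥ 0  →  Dual max −bᵀy s.t. Aᵀy ≥ −c, y ≥ 0.

Maximize: z = -24y1 - 20y2 - 25y3 - 31y4

Subject to:
  2y1 + y2 + 2y3 + 3y4 ≥ 11
  2y1 + y2 + 5y3 + y4 ≥ 8
  y1, y2, y3, y4 ≥ 0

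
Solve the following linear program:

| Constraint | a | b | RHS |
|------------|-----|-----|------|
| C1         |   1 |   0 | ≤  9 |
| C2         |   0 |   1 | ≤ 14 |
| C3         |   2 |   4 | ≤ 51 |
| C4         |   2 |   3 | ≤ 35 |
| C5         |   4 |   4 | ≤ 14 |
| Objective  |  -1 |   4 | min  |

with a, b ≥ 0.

Evaluate the objective at each vertex of the feasible region:
  z(0, 0) = 0
  z(3.5, 0) = -3.5  ←
  z(0, 3.5) = 14
The minimum is at a = 3.5, b = 0.

a = 3.5, b = 0, z = -3.5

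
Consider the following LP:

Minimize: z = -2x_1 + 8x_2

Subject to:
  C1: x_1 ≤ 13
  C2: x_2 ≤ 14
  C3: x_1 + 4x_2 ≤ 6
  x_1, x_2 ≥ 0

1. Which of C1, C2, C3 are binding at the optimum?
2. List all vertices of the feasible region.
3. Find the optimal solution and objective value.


1. C3
2. (0, 0), (6, 0), (0, 1.5)
3. x_1 = 6, x_2 = 0, z = -12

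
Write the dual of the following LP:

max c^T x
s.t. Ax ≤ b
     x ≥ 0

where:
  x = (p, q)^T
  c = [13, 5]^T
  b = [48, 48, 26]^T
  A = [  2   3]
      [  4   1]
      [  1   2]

Primal max cᵀx s.t. Ax ≤ b, x ≥ 0  →  Dual min bᵀy s.t. Aᵀy ≥ c, y ≥ 0.

Minimize: z = 48y1 + 48y2 + 26y3

Subject to:
  2y1 + 4y2 + y3 ≥ 13
  3y1 + y2 + 2y3 ≥ 5
  y1, y2, y3 ≥ 0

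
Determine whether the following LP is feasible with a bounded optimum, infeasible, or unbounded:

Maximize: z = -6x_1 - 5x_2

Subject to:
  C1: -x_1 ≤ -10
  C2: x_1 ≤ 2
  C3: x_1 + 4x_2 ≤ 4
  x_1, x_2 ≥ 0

Infeasible (no feasible solution exists)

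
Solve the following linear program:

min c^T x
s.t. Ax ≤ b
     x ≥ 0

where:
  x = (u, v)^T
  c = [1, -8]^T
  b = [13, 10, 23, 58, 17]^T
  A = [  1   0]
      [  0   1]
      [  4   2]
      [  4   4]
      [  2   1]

Evaluate the objective at each vertex of the feasible region:
  z(0, 0) = 0
  z(5.75, 0) = 5.75
  z(0.75, 10) = -79.25
  z(0, 10) = -80  ←
The minimum is at u = 0, v = 10.

u = 0, v = 10, z = -80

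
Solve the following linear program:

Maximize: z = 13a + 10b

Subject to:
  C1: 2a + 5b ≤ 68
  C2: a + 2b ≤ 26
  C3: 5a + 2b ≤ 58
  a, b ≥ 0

Evaluate the objective at each vertex of the feasible region:
  z(0, 0) = 0
  z(11.6, 0) = 150.8
  z(8, 9) = 194  ←
  z(0, 13) = 130
The maximum is at a = 8, b = 9.

a = 8, b = 9, z = 194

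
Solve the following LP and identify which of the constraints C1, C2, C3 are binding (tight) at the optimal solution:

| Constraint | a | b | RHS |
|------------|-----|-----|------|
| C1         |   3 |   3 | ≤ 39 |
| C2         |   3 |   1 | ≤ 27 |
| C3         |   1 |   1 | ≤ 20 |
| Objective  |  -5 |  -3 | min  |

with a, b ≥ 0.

At a = 7, b = 6, compute slack b - a·x for each constraint:
  C1: 39 − 39 = 0  (binding)
  C2: 27 − 27 = 0  (binding)
  C3: 20 − 13 = 7  (slack)

Optimal: a = 7, b = 6
Binding: C1, C2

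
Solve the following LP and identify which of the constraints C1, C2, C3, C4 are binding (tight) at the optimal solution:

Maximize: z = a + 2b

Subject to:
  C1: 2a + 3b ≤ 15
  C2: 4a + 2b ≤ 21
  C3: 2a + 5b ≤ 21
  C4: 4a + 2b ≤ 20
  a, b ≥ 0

At a = 3, b = 3, compute slack b - a·x for each constraint:
  C1: 15 − 15 = 0  (binding)
  C2: 21 − 18 = 3  (slack)
  C3: 21 − 21 = 0  (binding)
  C4: 20 − 18 = 2  (slack)

Optimal: a = 3, b = 3
Binding: C1, C3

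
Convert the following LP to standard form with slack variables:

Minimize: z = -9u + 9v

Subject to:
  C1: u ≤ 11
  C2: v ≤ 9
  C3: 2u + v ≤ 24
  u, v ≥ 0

min z = -9u + 9v

s.t.
  u + s1 = 11
  v + s2 = 9
  2u + v + s3 = 24
  u, v, s1, s2, s3 ≥ 0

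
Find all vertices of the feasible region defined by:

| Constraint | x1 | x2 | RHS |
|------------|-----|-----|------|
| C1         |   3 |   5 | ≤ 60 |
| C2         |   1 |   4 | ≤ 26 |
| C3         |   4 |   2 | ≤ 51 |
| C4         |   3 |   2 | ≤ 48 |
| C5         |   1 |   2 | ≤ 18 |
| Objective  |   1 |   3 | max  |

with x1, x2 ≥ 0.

(0, 0), (12.75, 0), (11, 3.5), (10, 4), (0, 6.5)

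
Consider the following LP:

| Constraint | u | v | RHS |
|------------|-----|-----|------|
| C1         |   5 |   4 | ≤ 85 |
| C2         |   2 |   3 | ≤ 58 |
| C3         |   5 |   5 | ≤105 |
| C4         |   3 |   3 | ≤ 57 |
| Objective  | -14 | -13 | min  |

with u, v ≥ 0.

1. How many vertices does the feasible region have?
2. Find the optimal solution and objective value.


1. 4
2. u = 9, v = 10, z = -256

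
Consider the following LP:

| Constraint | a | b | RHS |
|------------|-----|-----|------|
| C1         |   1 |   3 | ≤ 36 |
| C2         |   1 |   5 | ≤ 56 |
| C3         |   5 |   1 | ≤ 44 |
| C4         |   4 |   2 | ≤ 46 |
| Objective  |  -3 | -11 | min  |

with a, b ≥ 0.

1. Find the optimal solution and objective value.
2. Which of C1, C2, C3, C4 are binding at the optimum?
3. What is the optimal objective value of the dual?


1. a = 6, b = 10, z = -128
2. C1, C2
3. -128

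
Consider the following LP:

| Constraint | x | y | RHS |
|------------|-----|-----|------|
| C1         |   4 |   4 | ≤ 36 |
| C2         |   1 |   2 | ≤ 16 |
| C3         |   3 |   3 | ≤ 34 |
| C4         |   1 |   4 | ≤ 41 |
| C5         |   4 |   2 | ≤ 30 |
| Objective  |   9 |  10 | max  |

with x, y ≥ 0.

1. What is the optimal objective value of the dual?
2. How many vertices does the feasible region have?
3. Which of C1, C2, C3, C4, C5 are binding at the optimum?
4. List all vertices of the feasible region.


1. 88
2. 5
3. C1, C2
4. (0, 0), (7.5, 0), (6, 3), (2, 7), (0, 8)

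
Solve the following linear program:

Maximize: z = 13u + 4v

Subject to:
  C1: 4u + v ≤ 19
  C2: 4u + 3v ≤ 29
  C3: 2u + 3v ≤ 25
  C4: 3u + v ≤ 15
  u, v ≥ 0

Evaluate the objective at each vertex of the feasible region:
  z(0, 0) = 0
  z(4.75, 0) = 61.75
  z(4, 3) = 64  ←
  z(3.2, 5.4) = 63.2
  z(2, 7) = 54
  z(0, 8.333) = 33.33
The maximum is at u = 4, v = 3.

u = 4, v = 3, z = 64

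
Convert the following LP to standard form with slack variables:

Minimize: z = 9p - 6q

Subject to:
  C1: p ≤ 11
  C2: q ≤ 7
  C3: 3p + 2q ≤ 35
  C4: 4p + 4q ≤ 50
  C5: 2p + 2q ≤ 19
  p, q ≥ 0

min z = 9p - 6q

s.t.
  p + s1 = 11
  q + s2 = 7
  3p + 2q + s3 = 35
  4p + 4q + s4 = 50
  2p + 2q + s5 = 19
  p, q, s1, s2, s3, s4, s5 ≥ 0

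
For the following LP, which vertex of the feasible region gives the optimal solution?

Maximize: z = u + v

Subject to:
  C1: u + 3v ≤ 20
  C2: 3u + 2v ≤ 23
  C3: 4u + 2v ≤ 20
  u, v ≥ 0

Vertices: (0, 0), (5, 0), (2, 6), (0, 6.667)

Evaluate the objective at each vertex of the feasible region:
  z(0, 0) = 0
  z(5, 0) = 5
  z(2, 6) = 8  ←
  z(0, 6.667) = 6.667
The maximum is at u = 2, v = 6.

(2, 6)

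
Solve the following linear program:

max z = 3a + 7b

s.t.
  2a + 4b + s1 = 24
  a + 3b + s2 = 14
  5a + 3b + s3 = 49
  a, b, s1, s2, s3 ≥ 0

Evaluate the objective at each vertex of the feasible region:
  z(0, 0) = 0
  z(9.8, 0) = 29.4
  z(8.857, 1.571) = 37.57
  z(8, 2) = 38  ←
  z(0, 4.667) = 32.67
The maximum is at a = 8, b = 2.

a = 8, b = 2, z = 38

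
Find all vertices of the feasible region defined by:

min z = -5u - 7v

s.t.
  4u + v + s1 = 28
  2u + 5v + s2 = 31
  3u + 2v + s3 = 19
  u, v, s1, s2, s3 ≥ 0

(0, 0), (6.333, 0), (3, 5), (0, 6.2)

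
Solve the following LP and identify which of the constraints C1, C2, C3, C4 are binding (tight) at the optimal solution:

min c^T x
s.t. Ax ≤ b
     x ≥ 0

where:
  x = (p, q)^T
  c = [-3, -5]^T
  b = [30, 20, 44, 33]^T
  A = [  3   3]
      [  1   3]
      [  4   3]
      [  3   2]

At p = 5, q = 5, compute slack b - a·x for each constraint:
  C1: 30 − 30 = 0  (binding)
  C2: 20 − 20 = 0  (binding)
  C3: 44 − 35 = 9  (slack)
  C4: 33 − 25 = 8  (slack)

Optimal: p = 5, q = 5
Binding: C1, C2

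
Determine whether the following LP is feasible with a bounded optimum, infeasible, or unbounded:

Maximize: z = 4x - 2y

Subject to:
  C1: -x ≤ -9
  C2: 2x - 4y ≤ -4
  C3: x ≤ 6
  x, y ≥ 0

Infeasible (no feasible solution exists)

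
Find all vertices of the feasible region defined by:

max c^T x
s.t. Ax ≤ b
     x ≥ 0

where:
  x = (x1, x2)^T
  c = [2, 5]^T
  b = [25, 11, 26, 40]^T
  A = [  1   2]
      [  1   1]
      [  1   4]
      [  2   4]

(0, 0), (11, 0), (6, 5), (0, 6.5)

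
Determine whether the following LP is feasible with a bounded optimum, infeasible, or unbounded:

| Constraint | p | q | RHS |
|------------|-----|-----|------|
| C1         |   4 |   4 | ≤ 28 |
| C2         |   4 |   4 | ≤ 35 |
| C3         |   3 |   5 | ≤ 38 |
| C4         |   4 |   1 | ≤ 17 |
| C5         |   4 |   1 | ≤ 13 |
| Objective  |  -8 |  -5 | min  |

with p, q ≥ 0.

Feasible with a bounded optimal solution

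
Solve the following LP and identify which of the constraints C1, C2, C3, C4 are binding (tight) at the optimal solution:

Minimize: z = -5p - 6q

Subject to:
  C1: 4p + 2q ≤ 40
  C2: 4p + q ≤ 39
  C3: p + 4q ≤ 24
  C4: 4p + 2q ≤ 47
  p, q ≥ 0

At p = 8, q = 4, compute slack b - a·x for each constraint:
  C1: 40 − 40 = 0  (binding)
  C2: 39 − 36 = 3  (slack)
  C3: 24 − 24 = 0  (binding)
  C4: 47 − 40 = 7  (slack)

Optimal: p = 8, q = 4
Binding: C1, C3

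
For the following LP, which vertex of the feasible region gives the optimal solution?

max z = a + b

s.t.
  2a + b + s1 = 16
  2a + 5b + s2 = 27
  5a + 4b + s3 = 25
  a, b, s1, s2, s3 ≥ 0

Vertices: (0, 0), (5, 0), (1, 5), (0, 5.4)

Evaluate the objective at each vertex of the feasible region:
  z(0, 0) = 0
  z(5, 0) = 5
  z(1, 5) = 6  ←
  z(0, 5.4) = 5.4
The maximum is at a = 1, b = 5.

(1, 5)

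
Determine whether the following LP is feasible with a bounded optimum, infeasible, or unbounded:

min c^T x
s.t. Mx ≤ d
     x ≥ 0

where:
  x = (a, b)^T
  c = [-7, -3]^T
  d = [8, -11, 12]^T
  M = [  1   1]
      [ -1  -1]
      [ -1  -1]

Infeasible (no feasible solution exists)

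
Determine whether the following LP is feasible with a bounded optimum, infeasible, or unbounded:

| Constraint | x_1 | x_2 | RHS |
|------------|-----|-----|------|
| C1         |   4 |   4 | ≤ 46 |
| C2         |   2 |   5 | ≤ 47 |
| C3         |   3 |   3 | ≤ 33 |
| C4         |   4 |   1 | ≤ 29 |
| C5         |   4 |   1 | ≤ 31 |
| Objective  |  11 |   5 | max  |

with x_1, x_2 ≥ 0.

Feasible with a bounded optimal solution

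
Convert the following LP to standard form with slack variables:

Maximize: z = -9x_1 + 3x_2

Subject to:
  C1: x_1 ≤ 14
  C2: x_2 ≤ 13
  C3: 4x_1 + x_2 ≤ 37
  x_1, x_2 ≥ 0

max z = -9x_1 + 3x_2

s.t.
  x_1 + s1 = 14
  x_2 + s2 = 13
  4x_1 + x_2 + s3 = 37
  x_1, x_2, s1, s2, s3 ≥ 0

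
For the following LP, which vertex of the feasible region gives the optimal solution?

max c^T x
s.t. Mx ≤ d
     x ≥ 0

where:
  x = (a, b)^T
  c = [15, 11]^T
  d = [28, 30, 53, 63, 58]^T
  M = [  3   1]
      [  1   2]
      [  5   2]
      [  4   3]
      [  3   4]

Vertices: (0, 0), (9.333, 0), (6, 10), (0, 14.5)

Evaluate the objective at each vertex of the feasible region:
  z(0, 0) = 0
  z(9.333, 0) = 140
  z(6, 10) = 200  ←
  z(0, 14.5) = 159.5
The maximum is at a = 6, b = 10.

(6, 10)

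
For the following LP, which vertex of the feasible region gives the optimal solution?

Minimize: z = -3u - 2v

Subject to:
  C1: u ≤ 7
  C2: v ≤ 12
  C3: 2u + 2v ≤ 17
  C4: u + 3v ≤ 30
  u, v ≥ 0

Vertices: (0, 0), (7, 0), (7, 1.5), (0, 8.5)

Evaluate the objective at each vertex of the feasible region:
  z(0, 0) = 0
  z(7, 0) = -21
  z(7, 1.5) = -24  ←
  z(0, 8.5) = -17
The minimum is at u = 7, v = 1.5.

(7, 1.5)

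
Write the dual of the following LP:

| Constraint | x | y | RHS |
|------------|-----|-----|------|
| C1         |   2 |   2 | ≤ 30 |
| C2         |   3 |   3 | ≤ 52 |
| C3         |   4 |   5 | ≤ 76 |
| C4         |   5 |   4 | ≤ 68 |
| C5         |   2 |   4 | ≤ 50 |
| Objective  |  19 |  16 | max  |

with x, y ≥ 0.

Primal max cᵀx s.t. Ax ≤ b, x ≥ 0  →  Dual min bᵀy s.t. Aᵀy ≥ c, y ≥ 0.

Minimize: z = 30y1 + 52y2 + 76y3 + 68y4 + 50y5

Subject to:
  2y1 + 3y2 + 4y3 + 5y4 + 2y5 ≥ 19
  2y1 + 3y2 + 5y3 + 4y4 + 4y5 ≥ 16
  y1, y2, y3, y4, y5 ≥ 0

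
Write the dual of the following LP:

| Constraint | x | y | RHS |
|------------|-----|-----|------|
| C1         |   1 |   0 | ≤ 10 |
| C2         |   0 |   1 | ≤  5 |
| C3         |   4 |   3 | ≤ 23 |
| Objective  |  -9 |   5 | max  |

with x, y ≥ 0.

Primal max cᵀx s.t. Ax ≤ b, x ≥ 0  →  Dual min bᵀy s.t. Aᵀy ≥ c, y ≥ 0.

Minimize: z = 10y1 + 5y2 + 23y3

Subject to:
  y1 + 4y3 ≥ -9
  y2 + 3y3 ≥ 5
  y1, y2, y3 ≥ 0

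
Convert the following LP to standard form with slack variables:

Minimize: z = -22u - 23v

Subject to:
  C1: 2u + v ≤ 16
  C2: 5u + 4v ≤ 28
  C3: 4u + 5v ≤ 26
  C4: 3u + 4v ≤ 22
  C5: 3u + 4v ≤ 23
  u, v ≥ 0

min z = -22u - 23v

s.t.
  2u + v + s1 = 16
  5u + 4v + s2 = 28
  4u + 5v + s3 = 26
  3u + 4v + s4 = 22
  3u + 4v + s5 = 23
  u, v, s1, s2, s3, s4, s5 ≥ 0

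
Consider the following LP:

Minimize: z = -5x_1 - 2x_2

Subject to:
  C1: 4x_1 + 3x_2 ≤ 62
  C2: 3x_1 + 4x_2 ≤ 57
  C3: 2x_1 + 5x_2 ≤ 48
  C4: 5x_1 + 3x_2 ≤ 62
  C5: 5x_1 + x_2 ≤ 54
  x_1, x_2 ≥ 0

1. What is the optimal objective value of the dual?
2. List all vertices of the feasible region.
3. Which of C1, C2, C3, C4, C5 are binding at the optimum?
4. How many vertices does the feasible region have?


1. -58
2. (0, 0), (10.8, 0), (10, 4), (8.737, 6.105), (0, 9.6)
3. C4, C5
4. 5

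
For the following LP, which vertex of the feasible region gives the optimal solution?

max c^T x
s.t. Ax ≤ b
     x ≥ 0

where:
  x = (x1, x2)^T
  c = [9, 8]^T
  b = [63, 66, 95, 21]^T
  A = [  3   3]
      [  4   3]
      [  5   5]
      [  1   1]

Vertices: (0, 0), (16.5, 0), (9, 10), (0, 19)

Evaluate the objective at each vertex of the feasible region:
  z(0, 0) = 0
  z(16.5, 0) = 148.5
  z(9, 10) = 161  ←
  z(0, 19) = 152
The maximum is at x1 = 9, x2 = 10.

(9, 10)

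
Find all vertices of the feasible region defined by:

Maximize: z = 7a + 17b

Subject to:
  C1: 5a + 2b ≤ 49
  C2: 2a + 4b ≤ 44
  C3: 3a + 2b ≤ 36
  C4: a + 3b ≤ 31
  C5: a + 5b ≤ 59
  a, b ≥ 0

(0, 0), (9.8, 0), (6.75, 7.625), (4, 9), (0, 10.33)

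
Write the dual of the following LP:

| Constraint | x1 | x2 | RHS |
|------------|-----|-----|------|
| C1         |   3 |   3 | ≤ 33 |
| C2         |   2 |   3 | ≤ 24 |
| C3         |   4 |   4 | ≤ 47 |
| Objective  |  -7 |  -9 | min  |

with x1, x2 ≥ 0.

Primal min cᵀx s.t. Ax ≤ b, x ≥ 0  →  Dual max −bᵀy s.t. Aᵀy ≥ −c, y ≥ 0.

Maximize: z = -33y1 - 24y2 - 47y3

Subject to:
  3y1 + 2y2 + 4y3 ≥ 7
  3y1 + 3y2 + 4y3 ≥ 9
  y1, y2, y3 ≥ 0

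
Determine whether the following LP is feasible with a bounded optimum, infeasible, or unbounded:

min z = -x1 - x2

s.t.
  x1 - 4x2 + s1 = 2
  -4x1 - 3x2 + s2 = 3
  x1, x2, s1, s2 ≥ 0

Unbounded (objective can decrease without bound)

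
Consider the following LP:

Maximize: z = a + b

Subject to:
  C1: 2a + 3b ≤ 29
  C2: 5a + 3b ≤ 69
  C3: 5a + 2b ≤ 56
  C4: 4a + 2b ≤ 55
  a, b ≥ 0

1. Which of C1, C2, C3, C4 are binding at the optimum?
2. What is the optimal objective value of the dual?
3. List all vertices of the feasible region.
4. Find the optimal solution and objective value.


1. C1, C3
2. 13
3. (0, 0), (11.2, 0), (10, 3), (0, 9.667)
4. a = 10, b = 3, z = 13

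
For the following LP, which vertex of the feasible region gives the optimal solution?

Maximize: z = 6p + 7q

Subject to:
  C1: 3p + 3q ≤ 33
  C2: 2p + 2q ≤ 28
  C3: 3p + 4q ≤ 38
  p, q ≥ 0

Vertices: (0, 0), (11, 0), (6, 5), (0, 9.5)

Evaluate the objective at each vertex of the feasible region:
  z(0, 0) = 0
  z(11, 0) = 66
  z(6, 5) = 71  ←
  z(0, 9.5) = 66.5
The maximum is at p = 6, q = 5.

(6, 5)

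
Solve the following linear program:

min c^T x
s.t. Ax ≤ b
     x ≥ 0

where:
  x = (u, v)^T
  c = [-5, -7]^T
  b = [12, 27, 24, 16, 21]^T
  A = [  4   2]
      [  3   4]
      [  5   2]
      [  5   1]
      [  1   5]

Evaluate the objective at each vertex of the feasible region:
  z(0, 0) = 0
  z(3, 0) = -15
  z(1, 4) = -33  ←
  z(0, 4.2) = -29.4
The minimum is at u = 1, v = 4.

u = 1, v = 4, z = -33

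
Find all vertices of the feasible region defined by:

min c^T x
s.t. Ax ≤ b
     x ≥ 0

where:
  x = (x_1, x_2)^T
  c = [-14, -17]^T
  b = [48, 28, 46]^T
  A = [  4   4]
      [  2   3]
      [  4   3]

(0, 0), (11.5, 0), (10, 2), (8, 4), (0, 9.333)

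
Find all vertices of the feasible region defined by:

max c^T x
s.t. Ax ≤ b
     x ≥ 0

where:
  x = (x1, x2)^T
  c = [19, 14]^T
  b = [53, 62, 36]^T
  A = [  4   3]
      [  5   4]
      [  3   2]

(0, 0), (12, 0), (10, 3), (0, 15.5)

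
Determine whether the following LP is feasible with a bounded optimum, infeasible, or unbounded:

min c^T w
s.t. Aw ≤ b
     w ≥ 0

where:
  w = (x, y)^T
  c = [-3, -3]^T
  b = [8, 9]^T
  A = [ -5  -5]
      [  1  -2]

Unbounded (objective can decrease without bound)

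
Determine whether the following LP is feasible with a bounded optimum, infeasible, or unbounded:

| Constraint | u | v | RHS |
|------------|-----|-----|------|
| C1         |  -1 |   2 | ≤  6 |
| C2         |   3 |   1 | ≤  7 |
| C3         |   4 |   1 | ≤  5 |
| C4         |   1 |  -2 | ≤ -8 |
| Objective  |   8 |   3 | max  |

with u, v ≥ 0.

Infeasible (no feasible solution exists)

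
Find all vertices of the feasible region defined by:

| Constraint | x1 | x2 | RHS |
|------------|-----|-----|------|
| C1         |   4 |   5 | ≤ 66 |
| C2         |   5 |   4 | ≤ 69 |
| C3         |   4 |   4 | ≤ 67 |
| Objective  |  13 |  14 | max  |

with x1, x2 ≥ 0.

(0, 0), (13.8, 0), (9, 6), (0, 13.2)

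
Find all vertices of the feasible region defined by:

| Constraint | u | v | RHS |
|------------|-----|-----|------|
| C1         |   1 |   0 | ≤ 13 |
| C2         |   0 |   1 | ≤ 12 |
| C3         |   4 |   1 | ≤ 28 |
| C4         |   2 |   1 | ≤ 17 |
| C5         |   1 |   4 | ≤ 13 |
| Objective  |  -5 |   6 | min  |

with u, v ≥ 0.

(0, 0), (7, 0), (6.6, 1.6), (0, 3.25)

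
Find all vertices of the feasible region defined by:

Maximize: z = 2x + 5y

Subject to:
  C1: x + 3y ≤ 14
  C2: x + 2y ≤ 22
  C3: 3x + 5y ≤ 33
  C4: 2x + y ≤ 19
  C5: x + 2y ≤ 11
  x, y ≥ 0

(0, 0), (9.5, 0), (9, 1), (5, 3), (0, 4.667)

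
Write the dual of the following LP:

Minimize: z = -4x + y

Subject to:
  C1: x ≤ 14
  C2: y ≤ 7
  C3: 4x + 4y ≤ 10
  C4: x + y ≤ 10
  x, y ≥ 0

Primal min cᵀx s.t. Ax ≤ b, x ≥ 0  →  Dual max −bᵀy s.t. Aᵀy ≥ −c, y ≥ 0.

Maximize: z = -14y1 - 7y2 - 10y3 - 10y4

Subject to:
  y1 + 4y3 + y4 ≥ 4
  y2 + 4y3 + y4 ≥ -1
  y1, y2, y3, y4 ≥ 0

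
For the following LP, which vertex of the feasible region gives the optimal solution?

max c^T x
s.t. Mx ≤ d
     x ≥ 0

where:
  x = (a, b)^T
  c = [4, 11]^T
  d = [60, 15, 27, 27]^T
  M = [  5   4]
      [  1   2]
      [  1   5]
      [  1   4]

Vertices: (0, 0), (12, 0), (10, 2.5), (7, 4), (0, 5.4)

Evaluate the objective at each vertex of the feasible region:
  z(0, 0) = 0
  z(12, 0) = 48
  z(10, 2.5) = 67.5
  z(7, 4) = 72  ←
  z(0, 5.4) = 59.4
The maximum is at a = 7, b = 4.

(7, 4)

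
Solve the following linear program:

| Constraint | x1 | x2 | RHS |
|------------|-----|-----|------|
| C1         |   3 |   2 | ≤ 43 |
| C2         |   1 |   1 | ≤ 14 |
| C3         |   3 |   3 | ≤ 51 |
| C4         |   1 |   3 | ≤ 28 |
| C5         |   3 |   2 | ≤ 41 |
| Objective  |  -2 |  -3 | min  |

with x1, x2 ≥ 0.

Evaluate the objective at each vertex of the feasible region:
  z(0, 0) = 0
  z(13.67, 0) = -27.33
  z(13, 1) = -29
  z(7, 7) = -35  ←
  z(0, 9.333) = -28
The minimum is at x1 = 7, x2 = 7.

x1 = 7, x2 = 7, z = -35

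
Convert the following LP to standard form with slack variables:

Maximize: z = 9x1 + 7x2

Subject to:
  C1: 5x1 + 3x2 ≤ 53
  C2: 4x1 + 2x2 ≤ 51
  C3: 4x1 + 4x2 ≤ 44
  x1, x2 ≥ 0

max z = 9x1 + 7x2

s.t.
  5x1 + 3x2 + s1 = 53
  4x1 + 2x2 + s2 = 51
  4x1 + 4x2 + s3 = 44
  x1, x2, s1, s2, s3 ≥ 0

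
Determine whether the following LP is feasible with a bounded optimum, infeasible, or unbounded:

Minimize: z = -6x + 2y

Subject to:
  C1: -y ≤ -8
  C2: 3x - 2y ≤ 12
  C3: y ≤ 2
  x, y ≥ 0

Infeasible (no feasible solution exists)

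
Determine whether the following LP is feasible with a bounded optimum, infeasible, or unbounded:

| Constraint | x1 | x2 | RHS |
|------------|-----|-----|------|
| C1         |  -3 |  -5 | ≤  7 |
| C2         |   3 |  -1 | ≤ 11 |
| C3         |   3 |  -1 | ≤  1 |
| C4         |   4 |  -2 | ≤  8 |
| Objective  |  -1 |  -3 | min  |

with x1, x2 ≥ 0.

Unbounded (objective can decrease without bound)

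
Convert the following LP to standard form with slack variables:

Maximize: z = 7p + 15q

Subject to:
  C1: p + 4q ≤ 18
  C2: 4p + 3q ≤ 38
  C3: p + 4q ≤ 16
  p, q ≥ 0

max z = 7p + 15q

s.t.
  p + 4q + s1 = 18
  4p + 3q + s2 = 38
  p + 4q + s3 = 16
  p, q, s1, s2, s3 ≥ 0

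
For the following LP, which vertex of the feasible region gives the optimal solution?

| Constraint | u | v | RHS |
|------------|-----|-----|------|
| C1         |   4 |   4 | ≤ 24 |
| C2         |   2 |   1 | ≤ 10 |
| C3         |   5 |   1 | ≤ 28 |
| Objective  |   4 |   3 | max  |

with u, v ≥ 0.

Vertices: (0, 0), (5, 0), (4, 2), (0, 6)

Evaluate the objective at each vertex of the feasible region:
  z(0, 0) = 0
  z(5, 0) = 20
  z(4, 2) = 22  ←
  z(0, 6) = 18
The maximum is at u = 4, v = 2.

(4, 2)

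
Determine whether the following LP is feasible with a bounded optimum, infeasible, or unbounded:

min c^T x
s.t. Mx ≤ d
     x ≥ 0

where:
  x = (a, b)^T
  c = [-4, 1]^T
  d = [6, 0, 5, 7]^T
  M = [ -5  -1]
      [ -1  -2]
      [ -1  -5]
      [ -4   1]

Unbounded (objective can decrease without bound)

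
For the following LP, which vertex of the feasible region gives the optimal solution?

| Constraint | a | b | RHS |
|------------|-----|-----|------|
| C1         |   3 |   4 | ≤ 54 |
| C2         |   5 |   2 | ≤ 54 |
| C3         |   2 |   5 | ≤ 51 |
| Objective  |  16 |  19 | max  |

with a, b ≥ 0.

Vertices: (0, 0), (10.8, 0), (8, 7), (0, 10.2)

Evaluate the objective at each vertex of the feasible region:
  z(0, 0) = 0
  z(10.8, 0) = 172.8
  z(8, 7) = 261  ←
  z(0, 10.2) = 193.8
The maximum is at a = 8, b = 7.

(8, 7)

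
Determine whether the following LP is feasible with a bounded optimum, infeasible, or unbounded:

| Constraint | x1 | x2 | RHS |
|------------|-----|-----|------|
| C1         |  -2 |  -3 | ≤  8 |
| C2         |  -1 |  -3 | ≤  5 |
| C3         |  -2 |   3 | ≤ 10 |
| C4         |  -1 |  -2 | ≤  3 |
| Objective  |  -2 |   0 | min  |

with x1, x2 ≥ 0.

Unbounded (objective can decrease without bound)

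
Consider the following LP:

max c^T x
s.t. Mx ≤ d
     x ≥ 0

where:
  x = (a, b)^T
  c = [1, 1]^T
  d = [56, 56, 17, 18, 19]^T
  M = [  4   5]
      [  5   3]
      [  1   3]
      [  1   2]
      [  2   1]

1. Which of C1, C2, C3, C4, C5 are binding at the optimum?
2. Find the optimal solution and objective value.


1. C3, C5
2. a = 8, b = 3, z = 11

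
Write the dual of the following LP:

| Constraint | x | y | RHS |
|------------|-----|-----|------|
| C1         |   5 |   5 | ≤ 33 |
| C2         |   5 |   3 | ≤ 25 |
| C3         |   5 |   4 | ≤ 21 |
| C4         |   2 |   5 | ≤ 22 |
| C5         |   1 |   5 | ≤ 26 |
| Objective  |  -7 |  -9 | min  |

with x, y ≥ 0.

Primal min cᵀx s.t. Ax ≤ b, x ≥ 0  →  Dual max −bᵀy s.t. Aᵀy ≥ −c, y ≥ 0.

Maximize: z = -33y1 - 25y2 - 21y3 - 22y4 - 26y5

Subject to:
  5y1 + 5y2 + 5y3 + 2y4 + y5 ≥ 7
  5y1 + 3y2 + 4y3 + 5y4 + 5y5 ≥ 9
  y1, y2, y3, y4, y5 ≥ 0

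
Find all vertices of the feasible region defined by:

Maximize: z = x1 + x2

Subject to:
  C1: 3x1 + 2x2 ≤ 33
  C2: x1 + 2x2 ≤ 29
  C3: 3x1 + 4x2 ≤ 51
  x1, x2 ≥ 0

(0, 0), (11, 0), (5, 9), (0, 12.75)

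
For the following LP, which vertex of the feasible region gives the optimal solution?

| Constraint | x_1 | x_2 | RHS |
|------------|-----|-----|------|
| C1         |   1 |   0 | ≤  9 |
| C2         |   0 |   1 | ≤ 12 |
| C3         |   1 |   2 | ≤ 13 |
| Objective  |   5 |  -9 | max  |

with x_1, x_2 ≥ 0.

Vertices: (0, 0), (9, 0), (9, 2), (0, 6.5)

Evaluate the objective at each vertex of the feasible region:
  z(0, 0) = 0
  z(9, 0) = 45  ←
  z(9, 2) = 27
  z(0, 6.5) = -58.5
The maximum is at x_1 = 9, x_2 = 0.

(9, 0)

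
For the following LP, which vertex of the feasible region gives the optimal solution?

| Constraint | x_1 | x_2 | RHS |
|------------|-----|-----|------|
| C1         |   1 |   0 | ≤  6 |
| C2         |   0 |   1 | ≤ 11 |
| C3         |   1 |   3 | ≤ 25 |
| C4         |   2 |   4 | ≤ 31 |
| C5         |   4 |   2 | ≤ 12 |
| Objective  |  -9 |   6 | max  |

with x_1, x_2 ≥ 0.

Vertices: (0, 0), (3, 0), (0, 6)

Evaluate the objective at each vertex of the feasible region:
  z(0, 0) = 0
  z(3, 0) = -27
  z(0, 6) = 36  ←
The maximum is at x_1 = 0, x_2 = 6.

(0, 6)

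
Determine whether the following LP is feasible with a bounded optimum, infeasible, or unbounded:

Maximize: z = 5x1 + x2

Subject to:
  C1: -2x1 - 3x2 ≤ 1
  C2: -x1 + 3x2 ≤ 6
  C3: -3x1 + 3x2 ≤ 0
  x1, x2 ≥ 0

Unbounded (objective can increase without bound)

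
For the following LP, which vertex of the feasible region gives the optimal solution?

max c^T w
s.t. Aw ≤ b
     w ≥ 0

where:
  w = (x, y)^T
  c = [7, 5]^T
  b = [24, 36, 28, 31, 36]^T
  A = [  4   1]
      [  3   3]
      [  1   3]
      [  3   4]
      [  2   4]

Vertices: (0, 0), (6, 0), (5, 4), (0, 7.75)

Evaluate the objective at each vertex of the feasible region:
  z(0, 0) = 0
  z(6, 0) = 42
  z(5, 4) = 55  ←
  z(0, 7.75) = 38.75
The maximum is at x = 5, y = 4.

(5, 4)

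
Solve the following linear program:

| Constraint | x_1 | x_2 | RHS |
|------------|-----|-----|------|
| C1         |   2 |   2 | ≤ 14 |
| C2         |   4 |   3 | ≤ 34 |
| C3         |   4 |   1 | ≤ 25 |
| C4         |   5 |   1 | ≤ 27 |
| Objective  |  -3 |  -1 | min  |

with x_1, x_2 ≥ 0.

Evaluate the objective at each vertex of the feasible region:
  z(0, 0) = 0
  z(5.4, 0) = -16.2
  z(5, 2) = -17  ←
  z(0, 7) = -7
The minimum is at x_1 = 5, x_2 = 2.

x_1 = 5, x_2 = 2, z = -17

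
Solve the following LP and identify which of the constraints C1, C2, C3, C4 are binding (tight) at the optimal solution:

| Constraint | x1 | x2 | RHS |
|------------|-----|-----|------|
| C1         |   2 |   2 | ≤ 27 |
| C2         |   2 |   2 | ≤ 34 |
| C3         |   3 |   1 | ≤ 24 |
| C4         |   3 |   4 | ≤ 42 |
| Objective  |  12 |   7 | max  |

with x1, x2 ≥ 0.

At x1 = 6, x2 = 6, compute slack b - a·x for each constraint:
  C1: 27 − 24 = 3  (slack)
  C2: 34 − 24 = 10  (slack)
  C3: 24 − 24 = 0  (binding)
  C4: 42 − 42 = 0  (binding)

Optimal: x1 = 6, x2 = 6
Binding: C3, C4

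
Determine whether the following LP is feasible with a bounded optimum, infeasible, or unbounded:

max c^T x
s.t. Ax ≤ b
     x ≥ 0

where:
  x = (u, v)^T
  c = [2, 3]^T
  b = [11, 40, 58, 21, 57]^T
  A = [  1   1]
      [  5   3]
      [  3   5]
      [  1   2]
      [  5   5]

Feasible with a bounded optimal solution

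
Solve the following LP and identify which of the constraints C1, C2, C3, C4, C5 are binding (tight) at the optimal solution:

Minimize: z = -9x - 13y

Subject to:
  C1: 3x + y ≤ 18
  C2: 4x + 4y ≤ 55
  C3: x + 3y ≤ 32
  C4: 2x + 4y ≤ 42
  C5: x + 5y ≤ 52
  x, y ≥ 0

At x = 3, y = 9, compute slack b - a·x for each constraint:
  C1: 18 − 18 = 0  (binding)
  C2: 55 − 48 = 7  (slack)
  C3: 32 − 30 = 2  (slack)
  C4: 42 − 42 = 0  (binding)
  C5: 52 − 48 = 4  (slack)

Optimal: x = 3, y = 9
Binding: C1, C4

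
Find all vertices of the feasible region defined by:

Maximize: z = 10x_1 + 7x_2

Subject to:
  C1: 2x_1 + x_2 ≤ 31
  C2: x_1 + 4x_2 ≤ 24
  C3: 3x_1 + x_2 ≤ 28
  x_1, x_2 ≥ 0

(0, 0), (9.333, 0), (8, 4), (0, 6)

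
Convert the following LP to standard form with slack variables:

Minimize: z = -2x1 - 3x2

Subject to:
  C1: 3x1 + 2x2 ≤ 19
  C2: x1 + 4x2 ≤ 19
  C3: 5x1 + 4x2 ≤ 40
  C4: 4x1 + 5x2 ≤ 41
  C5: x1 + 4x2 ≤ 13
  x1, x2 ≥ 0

min z = -2x1 - 3x2

s.t.
  3x1 + 2x2 + s1 = 19
  x1 + 4x2 + s2 = 19
  5x1 + 4x2 + s3 = 40
  4x1 + 5x2 + s4 = 41
  x1 + 4x2 + s5 = 13
  x1, x2, s1, s2, s3, s4, s5 ≥ 0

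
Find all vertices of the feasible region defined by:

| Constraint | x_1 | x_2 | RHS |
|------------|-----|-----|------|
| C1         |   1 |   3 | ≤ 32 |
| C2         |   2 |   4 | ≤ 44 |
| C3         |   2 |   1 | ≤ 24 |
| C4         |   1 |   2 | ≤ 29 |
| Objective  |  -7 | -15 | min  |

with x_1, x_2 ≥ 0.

(0, 0), (12, 0), (8.667, 6.667), (2, 10), (0, 10.67)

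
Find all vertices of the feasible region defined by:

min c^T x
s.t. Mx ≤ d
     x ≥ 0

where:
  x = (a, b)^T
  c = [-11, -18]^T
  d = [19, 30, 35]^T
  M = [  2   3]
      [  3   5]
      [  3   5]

(0, 0), (9.5, 0), (5, 3), (0, 6)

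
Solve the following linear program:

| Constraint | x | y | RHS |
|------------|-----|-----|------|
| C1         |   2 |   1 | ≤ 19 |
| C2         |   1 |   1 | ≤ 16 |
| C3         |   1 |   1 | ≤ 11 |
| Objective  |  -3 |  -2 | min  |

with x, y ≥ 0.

Evaluate the objective at each vertex of the feasible region:
  z(0, 0) = 0
  z(9.5, 0) = -28.5
  z(8, 3) = -30  ←
  z(0, 11) = -22
The minimum is at x = 8, y = 3.

x = 8, y = 3, z = -30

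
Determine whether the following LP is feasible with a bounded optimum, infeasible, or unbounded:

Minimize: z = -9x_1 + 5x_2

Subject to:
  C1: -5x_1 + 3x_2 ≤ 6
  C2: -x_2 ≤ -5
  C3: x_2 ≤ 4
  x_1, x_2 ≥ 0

Infeasible (no feasible solution exists)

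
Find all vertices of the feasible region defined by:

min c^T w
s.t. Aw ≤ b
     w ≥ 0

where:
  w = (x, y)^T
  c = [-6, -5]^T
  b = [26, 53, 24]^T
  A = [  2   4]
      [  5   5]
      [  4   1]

(0, 0), (6, 0), (5, 4), (0, 6.5)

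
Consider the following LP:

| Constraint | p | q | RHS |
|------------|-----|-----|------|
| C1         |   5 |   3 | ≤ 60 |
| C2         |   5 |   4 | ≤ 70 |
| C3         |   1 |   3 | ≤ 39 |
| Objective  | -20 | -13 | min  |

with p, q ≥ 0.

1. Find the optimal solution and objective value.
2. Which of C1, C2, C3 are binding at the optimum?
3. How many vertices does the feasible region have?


1. p = 6, q = 10, z = -250
2. C1, C2
3. 5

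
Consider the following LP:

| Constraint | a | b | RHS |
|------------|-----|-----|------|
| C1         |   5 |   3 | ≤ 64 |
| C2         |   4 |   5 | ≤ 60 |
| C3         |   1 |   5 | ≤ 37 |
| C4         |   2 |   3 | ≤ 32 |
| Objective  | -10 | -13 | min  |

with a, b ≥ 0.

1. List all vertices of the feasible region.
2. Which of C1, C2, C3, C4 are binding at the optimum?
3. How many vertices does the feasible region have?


1. (0, 0), (12.8, 0), (10.77, 3.385), (10, 4), (7, 6), (0, 7.4)
2. C2, C4
3. 6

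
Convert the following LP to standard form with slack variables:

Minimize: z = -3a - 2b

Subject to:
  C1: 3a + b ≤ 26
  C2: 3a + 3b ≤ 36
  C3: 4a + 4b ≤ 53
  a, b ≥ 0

min z = -3a - 2b

s.t.
  3a + b + s1 = 26
  3a + 3b + s2 = 36
  4a + 4b + s3 = 53
  a, b, s1, s2, s3 ≥ 0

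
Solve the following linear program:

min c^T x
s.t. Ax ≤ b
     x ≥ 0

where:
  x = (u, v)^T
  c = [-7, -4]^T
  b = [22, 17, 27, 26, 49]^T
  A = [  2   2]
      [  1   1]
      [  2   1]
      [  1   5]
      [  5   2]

Evaluate the objective at each vertex of the feasible region:
  z(0, 0) = 0
  z(9.8, 0) = -68.6
  z(9, 2) = -71  ←
  z(7.25, 3.75) = -65.75
  z(0, 5.2) = -20.8
The minimum is at u = 9, v = 2.

u = 9, v = 2, z = -71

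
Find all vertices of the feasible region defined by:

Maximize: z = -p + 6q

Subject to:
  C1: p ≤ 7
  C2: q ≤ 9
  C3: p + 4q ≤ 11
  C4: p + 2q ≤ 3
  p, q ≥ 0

(0, 0), (3, 0), (0, 1.5)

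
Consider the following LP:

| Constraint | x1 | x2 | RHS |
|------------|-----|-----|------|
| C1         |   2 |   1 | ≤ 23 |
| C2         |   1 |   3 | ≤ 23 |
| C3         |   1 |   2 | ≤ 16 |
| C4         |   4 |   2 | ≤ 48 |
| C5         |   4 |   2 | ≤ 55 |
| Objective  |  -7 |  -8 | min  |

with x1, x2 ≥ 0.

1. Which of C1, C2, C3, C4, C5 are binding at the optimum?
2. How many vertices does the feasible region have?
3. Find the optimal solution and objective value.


1. C1, C3
2. 5
3. x1 = 10, x2 = 3, z = -94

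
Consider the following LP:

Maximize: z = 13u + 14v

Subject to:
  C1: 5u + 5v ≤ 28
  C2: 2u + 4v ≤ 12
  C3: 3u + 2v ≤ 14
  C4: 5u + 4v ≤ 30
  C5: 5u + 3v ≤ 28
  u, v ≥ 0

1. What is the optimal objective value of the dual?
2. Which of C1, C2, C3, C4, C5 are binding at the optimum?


1. 66
2. C2, C3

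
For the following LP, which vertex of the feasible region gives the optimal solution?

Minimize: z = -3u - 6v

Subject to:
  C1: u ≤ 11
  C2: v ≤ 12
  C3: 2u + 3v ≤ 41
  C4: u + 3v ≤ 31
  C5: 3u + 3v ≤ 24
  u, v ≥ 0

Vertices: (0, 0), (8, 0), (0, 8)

Evaluate the objective at each vertex of the feasible region:
  z(0, 0) = 0
  z(8, 0) = -24
  z(0, 8) = -48  ←
The minimum is at u = 0, v = 8.

(0, 8)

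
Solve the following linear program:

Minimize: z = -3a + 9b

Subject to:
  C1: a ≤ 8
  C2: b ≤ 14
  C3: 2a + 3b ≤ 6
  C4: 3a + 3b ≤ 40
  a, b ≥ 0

Evaluate the objective at each vertex of the feasible region:
  z(0, 0) = 0
  z(3, 0) = -9  ←
  z(0, 2) = 18
The minimum is at a = 3, b = 0.

a = 3, b = 0, z = -9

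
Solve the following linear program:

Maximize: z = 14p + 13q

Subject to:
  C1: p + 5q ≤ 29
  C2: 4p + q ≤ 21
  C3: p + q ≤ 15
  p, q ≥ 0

Evaluate the objective at each vertex of the feasible region:
  z(0, 0) = 0
  z(5.25, 0) = 73.5
  z(4, 5) = 121  ←
  z(0, 5.8) = 75.4
The maximum is at p = 4, q = 5.

p = 4, q = 5, z = 121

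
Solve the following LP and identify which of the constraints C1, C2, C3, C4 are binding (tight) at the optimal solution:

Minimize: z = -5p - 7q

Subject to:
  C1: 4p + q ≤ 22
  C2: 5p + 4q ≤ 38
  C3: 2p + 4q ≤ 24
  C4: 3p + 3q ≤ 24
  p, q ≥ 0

At p = 4, q = 4, compute slack b - a·x for each constraint:
  C1: 22 − 20 = 2  (slack)
  C2: 38 − 36 = 2  (slack)
  C3: 24 − 24 = 0  (binding)
  C4: 24 − 24 = 0  (binding)

Optimal: p = 4, q = 4
Binding: C3, C4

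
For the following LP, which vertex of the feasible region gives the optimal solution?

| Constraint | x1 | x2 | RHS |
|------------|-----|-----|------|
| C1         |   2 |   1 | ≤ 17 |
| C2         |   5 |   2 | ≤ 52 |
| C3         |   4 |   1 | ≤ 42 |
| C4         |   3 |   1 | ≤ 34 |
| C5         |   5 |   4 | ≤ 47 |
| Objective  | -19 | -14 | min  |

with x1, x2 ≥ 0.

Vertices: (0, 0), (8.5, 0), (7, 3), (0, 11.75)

Evaluate the objective at each vertex of the feasible region:
  z(0, 0) = 0
  z(8.5, 0) = -161.5
  z(7, 3) = -175  ←
  z(0, 11.75) = -164.5
The minimum is at x1 = 7, x2 = 3.

(7, 3)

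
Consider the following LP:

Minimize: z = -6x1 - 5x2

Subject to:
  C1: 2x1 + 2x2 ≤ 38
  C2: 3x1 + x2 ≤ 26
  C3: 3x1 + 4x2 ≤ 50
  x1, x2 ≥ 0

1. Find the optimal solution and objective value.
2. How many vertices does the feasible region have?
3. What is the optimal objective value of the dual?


1. x1 = 6, x2 = 8, z = -76
2. 4
3. -76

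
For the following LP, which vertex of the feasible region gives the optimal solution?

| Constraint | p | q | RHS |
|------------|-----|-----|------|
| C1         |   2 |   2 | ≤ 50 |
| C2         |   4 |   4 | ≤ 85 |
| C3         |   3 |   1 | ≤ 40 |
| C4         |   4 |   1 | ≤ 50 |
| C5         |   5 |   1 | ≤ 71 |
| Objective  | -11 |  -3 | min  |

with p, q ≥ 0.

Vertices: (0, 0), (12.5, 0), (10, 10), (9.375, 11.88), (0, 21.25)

Evaluate the objective at each vertex of the feasible region:
  z(0, 0) = 0
  z(12.5, 0) = -137.5
  z(10, 10) = -140  ←
  z(9.375, 11.88) = -138.8
  z(0, 21.25) = -63.75
The minimum is at p = 10, q = 10.

(10, 10)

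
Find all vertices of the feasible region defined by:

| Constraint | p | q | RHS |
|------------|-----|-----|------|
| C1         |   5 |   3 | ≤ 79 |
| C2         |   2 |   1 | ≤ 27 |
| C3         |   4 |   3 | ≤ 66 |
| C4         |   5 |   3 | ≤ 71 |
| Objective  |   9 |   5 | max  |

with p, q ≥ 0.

(0, 0), (13.5, 0), (10, 7), (5, 15.33), (0, 22)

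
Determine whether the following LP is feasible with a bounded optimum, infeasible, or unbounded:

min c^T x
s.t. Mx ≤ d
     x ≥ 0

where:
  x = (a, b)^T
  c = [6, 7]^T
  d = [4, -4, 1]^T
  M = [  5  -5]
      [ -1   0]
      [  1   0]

Infeasible (no feasible solution exists)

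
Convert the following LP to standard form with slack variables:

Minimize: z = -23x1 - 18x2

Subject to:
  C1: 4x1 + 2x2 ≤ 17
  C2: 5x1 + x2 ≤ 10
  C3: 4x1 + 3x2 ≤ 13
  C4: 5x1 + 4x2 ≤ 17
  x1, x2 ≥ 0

min z = -23x1 - 18x2

s.t.
  4x1 + 2x2 + s1 = 17
  5x1 + x2 + s2 = 10
  4x1 + 3x2 + s3 = 13
  5x1 + 4x2 + s4 = 17
  x1, x2, s1, s2, s3, s4 ≥ 0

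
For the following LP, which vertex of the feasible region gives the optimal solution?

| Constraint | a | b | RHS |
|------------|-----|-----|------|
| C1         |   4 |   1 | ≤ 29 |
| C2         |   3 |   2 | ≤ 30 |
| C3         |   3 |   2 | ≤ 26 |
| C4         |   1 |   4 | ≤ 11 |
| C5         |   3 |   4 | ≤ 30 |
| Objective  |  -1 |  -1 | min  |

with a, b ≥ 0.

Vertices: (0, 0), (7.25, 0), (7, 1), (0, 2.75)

Evaluate the objective at each vertex of the feasible region:
  z(0, 0) = 0
  z(7.25, 0) = -7.25
  z(7, 1) = -8  ←
  z(0, 2.75) = -2.75
The minimum is at a = 7, b = 1.

(7, 1)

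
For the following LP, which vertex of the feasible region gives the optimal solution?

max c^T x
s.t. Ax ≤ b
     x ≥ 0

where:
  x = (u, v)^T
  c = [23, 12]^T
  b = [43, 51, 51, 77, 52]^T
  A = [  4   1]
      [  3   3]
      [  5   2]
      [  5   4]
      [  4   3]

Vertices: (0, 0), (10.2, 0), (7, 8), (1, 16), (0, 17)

Evaluate the objective at each vertex of the feasible region:
  z(0, 0) = 0
  z(10.2, 0) = 234.6
  z(7, 8) = 257  ←
  z(1, 16) = 215
  z(0, 17) = 204
The maximum is at u = 7, v = 8.

(7, 8)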